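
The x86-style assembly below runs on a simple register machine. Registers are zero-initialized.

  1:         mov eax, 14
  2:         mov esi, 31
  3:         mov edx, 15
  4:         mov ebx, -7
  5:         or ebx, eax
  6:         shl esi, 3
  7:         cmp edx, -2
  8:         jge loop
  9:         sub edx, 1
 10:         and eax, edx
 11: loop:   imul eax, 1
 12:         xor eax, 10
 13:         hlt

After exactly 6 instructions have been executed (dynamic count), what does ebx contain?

after mov eax, 14: eax=14
after mov esi, 31: esi=31
after mov edx, 15: edx=15
after mov ebx, -7: ebx=-7
after or ebx, eax: ebx=(-7)|14=-1
after shl esi, 3: esi=31<<3=248
After step 6: ebx = -1.

-1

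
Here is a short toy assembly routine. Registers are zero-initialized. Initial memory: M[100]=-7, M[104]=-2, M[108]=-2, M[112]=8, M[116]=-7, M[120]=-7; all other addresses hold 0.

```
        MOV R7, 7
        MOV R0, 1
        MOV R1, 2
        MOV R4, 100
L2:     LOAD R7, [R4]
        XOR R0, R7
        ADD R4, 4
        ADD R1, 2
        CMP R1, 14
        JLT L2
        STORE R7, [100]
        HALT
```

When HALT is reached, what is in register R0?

R7=7
R0=1
R1=2
R4=100
R7=M[100]=-7
R0=1^(-7)=-8
R4=100+4=104
R1=2+2=4
CMP R1, 14  (cmp 4,14)
JLT L2: taken
R7=M[104]=-2
R0=(-8)^(-2)=6
R4=104+4=108
R1=4+2=6
CMP R1, 14  (cmp 6,14)
JLT L2: taken
R7=M[108]=-2
R0=6^(-2)=-8
R4=108+4=112
R1=6+2=8
CMP R1, 14  (cmp 8,14)
JLT L2: taken
R7=M[112]=8
R0=(-8)^8=-16
R4=112+4=116
R1=8+2=10
CMP R1, 14  (cmp 10,14)
JLT L2: taken
R7=M[116]=-7
R0=(-16)^(-7)=9
R4=116+4=120
R1=10+2=12
CMP R1, 14  (cmp 12,14)
JLT L2: taken
R7=M[120]=-7
R0=9^(-7)=-16
R4=120+4=124
R1=12+2=14
CMP R1, 14  (cmp 14,14)
JLT L2: not taken
STORE R7, [100] → M[100]=-7
halt.

-16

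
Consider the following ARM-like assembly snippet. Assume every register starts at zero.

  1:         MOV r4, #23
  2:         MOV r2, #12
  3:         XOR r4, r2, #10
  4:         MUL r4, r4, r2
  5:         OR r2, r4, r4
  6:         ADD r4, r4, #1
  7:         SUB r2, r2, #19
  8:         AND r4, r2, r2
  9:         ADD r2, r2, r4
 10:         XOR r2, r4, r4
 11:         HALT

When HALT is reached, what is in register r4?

r4=23
r2=12
r4=12^10=6
r4=6*12=72
r2=72|72=72
r4=72+1=73
r2=72-19=53
r4=53&53=53
r2=53+53=106
r2=53^53=0
halt.

53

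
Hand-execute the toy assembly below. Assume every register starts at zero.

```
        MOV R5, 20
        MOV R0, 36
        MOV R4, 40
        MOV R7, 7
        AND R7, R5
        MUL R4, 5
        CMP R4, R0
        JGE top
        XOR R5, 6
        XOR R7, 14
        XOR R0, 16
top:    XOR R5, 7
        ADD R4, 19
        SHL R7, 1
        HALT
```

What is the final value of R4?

219

after MOV R5, 20: R5=20
after MOV R0, 36: R0=36
after MOV R4, 40: R4=40
after MOV R7, 7: R7=7
after AND R7, R5: R7=7&20=4
after MUL R4, 5: R4=40*5=200
CMP R4, R0  (cmp 200,36)
JGE top: taken
after XOR R5, 7: R5=20^7=19
after ADD R4, 19: R4=200+19=219
after SHL R7, 1: R7=4<<1=8
halt.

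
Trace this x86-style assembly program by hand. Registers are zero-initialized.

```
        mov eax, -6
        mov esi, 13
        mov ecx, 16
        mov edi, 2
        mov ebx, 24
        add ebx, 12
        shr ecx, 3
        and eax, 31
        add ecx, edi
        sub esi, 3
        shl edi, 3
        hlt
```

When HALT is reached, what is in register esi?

mov eax, -6 → eax=-6
mov esi, 13 → esi=13
mov ecx, 16 → ecx=16
mov edi, 2 → edi=2
mov ebx, 24 → ebx=24
add ebx, 12 → ebx=24+12=36
shr ecx, 3 → ecx=16>>3=2
and eax, 31 → eax=(-6)&31=26
add ecx, edi → ecx=2+2=4
sub esi, 3 → esi=13-3=10
shl edi, 3 → edi=2<<3=16
halt.

10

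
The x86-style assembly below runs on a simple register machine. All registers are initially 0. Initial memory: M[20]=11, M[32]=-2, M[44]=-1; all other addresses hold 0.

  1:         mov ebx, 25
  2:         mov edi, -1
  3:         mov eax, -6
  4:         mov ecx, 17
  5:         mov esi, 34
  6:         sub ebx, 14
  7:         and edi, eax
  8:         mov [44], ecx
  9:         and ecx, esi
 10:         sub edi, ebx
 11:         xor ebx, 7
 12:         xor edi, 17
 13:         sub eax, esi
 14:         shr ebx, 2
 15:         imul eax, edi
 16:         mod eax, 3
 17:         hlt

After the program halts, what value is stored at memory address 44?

after mov ebx, 25: ebx=25
after mov edi, -1: edi=-1
after mov eax, -6: eax=-6
after mov ecx, 17: ecx=17
after mov esi, 34: esi=34
after sub ebx, 14: ebx=25-14=11
after and edi, eax: edi=(-1)&(-6)=-6
mov [44], ecx → M[44]=17
after and ecx, esi: ecx=17&34=0
after sub edi, ebx: edi=(-6)-11=-17
after xor ebx, 7: ebx=11^7=12
after xor edi, 17: edi=(-17)^17=-2
after sub eax, esi: eax=(-6)-34=-40
after shr ebx, 2: ebx=12>>2=3
after imul eax, edi: eax=(-40)*(-2)=80
after mod eax, 3: eax=80%3=2
halt.

17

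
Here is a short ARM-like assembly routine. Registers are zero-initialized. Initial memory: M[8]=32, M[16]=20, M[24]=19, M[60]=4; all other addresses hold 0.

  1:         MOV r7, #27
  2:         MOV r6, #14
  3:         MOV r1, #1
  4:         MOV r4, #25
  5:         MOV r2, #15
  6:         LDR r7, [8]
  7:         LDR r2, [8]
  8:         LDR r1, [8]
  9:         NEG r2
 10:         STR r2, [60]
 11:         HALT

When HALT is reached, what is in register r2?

-32

after MOV r7, #27: r7=27
after MOV r6, #14: r6=14
after MOV r1, #1: r1=1
after MOV r4, #25: r4=25
after MOV r2, #15: r2=15
after LDR r7, [8]: r7=M[8]=32
after LDR r2, [8]: r2=M[8]=32
after LDR r1, [8]: r1=M[8]=32
after NEG r2: r2=-(32)=-32
STR r2, [60] → M[60]=-32
halt.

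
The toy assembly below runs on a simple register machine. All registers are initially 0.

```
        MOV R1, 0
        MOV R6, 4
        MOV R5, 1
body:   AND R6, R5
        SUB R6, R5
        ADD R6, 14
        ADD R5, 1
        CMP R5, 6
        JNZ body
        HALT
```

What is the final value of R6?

R1=0
R6=4
R5=1
R6=4&1=0
R6=0-1=-1
R6=(-1)+14=13
R5=1+1=2
CMP R5, 6  (cmp 2,6)
JNZ body: taken
R6=13&2=0
R6=0-2=-2
R6=(-2)+14=12
R5=2+1=3
CMP R5, 6  (cmp 3,6)
JNZ body: taken
R6=12&3=0
R6=0-3=-3
R6=(-3)+14=11
R5=3+1=4
CMP R5, 6  (cmp 4,6)
JNZ body: taken
R6=11&4=0
R6=0-4=-4
R6=(-4)+14=10
R5=4+1=5
CMP R5, 6  (cmp 5,6)
JNZ body: taken
R6=10&5=0
R6=0-5=-5
R6=(-5)+14=9
R5=5+1=6
CMP R5, 6  (cmp 6,6)
JNZ body: not taken
halt.

9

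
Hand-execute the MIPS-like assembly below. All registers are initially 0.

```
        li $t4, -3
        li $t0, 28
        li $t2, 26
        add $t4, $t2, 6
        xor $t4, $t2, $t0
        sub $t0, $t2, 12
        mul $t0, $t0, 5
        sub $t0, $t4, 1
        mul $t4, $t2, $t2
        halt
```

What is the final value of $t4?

after li $t4, -3: $t4=-3
after li $t0, 28: $t0=28
after li $t2, 26: $t2=26
after add $t4, $t2, 6: $t4=26+6=32
after xor $t4, $t2, $t0: $t4=26^28=6
after sub $t0, $t2, 12: $t0=26-12=14
after mul $t0, $t0, 5: $t0=14*5=70
after sub $t0, $t4, 1: $t0=6-1=5
after mul $t4, $t2, $t2: $t4=26*26=676
halt.

676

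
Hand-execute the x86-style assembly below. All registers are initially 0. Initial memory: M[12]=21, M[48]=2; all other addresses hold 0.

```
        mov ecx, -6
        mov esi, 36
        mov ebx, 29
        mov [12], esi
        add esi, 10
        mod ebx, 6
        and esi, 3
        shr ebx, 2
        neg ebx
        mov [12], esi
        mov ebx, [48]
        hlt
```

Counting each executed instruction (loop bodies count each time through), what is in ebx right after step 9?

ecx=-6
esi=36
ebx=29
mov [12], esi → M[12]=36
esi=36+10=46
ebx=29%6=5
esi=46&3=2
ebx=5>>2=1
ebx=-(1)=-1
After step 9: ebx = -1.

-1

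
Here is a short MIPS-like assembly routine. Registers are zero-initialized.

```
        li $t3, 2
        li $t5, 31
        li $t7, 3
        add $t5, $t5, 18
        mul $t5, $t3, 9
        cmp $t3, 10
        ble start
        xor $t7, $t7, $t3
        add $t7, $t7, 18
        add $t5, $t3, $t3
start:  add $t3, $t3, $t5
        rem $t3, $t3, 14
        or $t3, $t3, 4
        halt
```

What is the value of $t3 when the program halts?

6

after li $t3, 2: $t3=2
after li $t5, 31: $t5=31
after li $t7, 3: $t7=3
after add $t5, $t5, 18: $t5=31+18=49
after mul $t5, $t3, 9: $t5=2*9=18
cmp $t3, 10  (cmp 2,10)
ble start: taken
after add $t3, $t3, $t5: $t3=2+18=20
after rem $t3, $t3, 14: $t3=20%14=6
after or $t3, $t3, 4: $t3=6|4=6
halt.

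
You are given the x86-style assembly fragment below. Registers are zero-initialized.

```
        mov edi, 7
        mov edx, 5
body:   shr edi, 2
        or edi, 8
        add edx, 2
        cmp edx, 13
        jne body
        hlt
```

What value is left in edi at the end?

10

mov edi, 7 → edi=7
mov edx, 5 → edx=5
shr edi, 2 → edi=7>>2=1
or edi, 8 → edi=1|8=9
add edx, 2 → edx=5+2=7
cmp edx, 13  (cmp 7,13)
jne body: taken
shr edi, 2 → edi=9>>2=2
or edi, 8 → edi=2|8=10
add edx, 2 → edx=7+2=9
cmp edx, 13  (cmp 9,13)
jne body: taken
shr edi, 2 → edi=10>>2=2
or edi, 8 → edi=2|8=10
add edx, 2 → edx=9+2=11
cmp edx, 13  (cmp 11,13)
jne body: taken
shr edi, 2 → edi=10>>2=2
or edi, 8 → edi=2|8=10
add edx, 2 → edx=11+2=13
cmp edx, 13  (cmp 13,13)
jne body: not taken
halt.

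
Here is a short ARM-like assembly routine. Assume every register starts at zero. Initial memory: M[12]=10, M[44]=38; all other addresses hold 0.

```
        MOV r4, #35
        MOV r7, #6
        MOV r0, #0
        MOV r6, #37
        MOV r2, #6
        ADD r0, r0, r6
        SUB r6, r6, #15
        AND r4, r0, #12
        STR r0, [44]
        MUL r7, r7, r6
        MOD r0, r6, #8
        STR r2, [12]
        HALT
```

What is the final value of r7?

r4=35
r7=6
r0=0
r6=37
r2=6
r0=0+37=37
r6=37-15=22
r4=37&12=4
STR r0, [44] → M[44]=37
r7=6*22=132
r0=22%8=6
STR r2, [12] → M[12]=6
halt.

132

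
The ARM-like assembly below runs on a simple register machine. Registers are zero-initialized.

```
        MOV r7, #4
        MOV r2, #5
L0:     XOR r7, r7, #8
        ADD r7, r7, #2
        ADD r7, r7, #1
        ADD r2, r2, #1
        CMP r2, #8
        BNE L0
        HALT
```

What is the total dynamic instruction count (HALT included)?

r7=4
r2=5
r7=4^8=12
r7=12+2=14
r7=14+1=15
r2=5+1=6
CMP r2, #8  (cmp 6,8)
BNE L0: taken
r7=15^8=7
r7=7+2=9
r7=9+1=10
r2=6+1=7
CMP r2, #8  (cmp 7,8)
BNE L0: taken
r7=10^8=2
r7=2+2=4
r7=4+1=5
r2=7+1=8
CMP r2, #8  (cmp 8,8)
BNE L0: not taken
halt.
Total executed instructions: 21.

21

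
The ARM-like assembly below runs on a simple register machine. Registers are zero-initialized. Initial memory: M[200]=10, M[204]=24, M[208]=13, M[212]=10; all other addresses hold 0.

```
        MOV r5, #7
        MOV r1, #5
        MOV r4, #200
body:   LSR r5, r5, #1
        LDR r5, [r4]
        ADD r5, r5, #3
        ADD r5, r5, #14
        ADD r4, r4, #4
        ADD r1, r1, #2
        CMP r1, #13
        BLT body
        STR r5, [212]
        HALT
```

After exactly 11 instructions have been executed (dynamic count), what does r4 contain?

204

MOV r5, #7 → r5=7
MOV r1, #5 → r1=5
MOV r4, #200 → r4=200
LSR r5, r5, #1 → r5=7>>1=3
LDR r5, [r4] → r5=M[200]=10
ADD r5, r5, #3 → r5=10+3=13
ADD r5, r5, #14 → r5=13+14=27
ADD r4, r4, #4 → r4=200+4=204
ADD r1, r1, #2 → r1=5+2=7
CMP r1, #13  (cmp 7,13)
BLT body: taken
After step 11: r4 = 204.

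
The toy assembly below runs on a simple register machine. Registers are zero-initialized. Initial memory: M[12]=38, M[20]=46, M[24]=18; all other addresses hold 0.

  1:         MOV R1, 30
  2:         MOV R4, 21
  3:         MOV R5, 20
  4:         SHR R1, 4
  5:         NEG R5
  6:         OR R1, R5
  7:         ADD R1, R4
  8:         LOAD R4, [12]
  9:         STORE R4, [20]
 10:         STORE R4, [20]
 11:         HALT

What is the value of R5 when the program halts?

-20

MOV R1, 30 → R1=30
MOV R4, 21 → R4=21
MOV R5, 20 → R5=20
SHR R1, 4 → R1=30>>4=1
NEG R5 → R5=-(20)=-20
OR R1, R5 → R1=1|(-20)=-19
ADD R1, R4 → R1=(-19)+21=2
LOAD R4, [12] → R4=M[12]=38
STORE R4, [20] → M[20]=38
STORE R4, [20] → M[20]=38
halt.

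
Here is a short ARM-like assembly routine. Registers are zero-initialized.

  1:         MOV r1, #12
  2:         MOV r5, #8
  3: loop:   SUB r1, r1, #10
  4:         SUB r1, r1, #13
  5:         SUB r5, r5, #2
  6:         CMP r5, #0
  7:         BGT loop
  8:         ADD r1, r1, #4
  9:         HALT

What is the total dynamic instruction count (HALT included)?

24

after MOV r1, #12: r1=12
after MOV r5, #8: r5=8
after SUB r1, r1, #10: r1=12-10=2
after SUB r1, r1, #13: r1=2-13=-11
after SUB r5, r5, #2: r5=8-2=6
CMP r5, #0  (cmp 6,0)
BGT loop: taken
after SUB r1, r1, #10: r1=(-11)-10=-21
after SUB r1, r1, #13: r1=(-21)-13=-34
after SUB r5, r5, #2: r5=6-2=4
CMP r5, #0  (cmp 4,0)
BGT loop: taken
after SUB r1, r1, #10: r1=(-34)-10=-44
after SUB r1, r1, #13: r1=(-44)-13=-57
after SUB r5, r5, #2: r5=4-2=2
CMP r5, #0  (cmp 2,0)
BGT loop: taken
after SUB r1, r1, #10: r1=(-57)-10=-67
after SUB r1, r1, #13: r1=(-67)-13=-80
after SUB r5, r5, #2: r5=2-2=0
CMP r5, #0  (cmp 0,0)
BGT loop: not taken
after ADD r1, r1, #4: r1=(-80)+4=-76
halt.
Total executed instructions: 24.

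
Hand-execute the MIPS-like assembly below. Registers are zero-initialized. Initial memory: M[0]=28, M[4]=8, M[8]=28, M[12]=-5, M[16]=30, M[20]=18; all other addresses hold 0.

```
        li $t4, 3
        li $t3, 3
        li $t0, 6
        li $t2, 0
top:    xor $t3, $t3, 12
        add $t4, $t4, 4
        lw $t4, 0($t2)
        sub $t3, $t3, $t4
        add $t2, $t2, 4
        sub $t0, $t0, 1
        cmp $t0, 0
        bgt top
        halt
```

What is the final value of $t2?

24

after li $t4, 3: $t4=3
after li $t3, 3: $t3=3
after li $t0, 6: $t0=6
after li $t2, 0: $t2=0
after xor $t3, $t3, 12: $t3=3^12=15
after add $t4, $t4, 4: $t4=3+4=7
after lw $t4, 0($t2): $t4=M[0]=28
after sub $t3, $t3, $t4: $t3=15-28=-13
after add $t2, $t2, 4: $t2=0+4=4
after sub $t0, $t0, 1: $t0=6-1=5
cmp $t0, 0  (cmp 5,0)
bgt top: taken
after xor $t3, $t3, 12: $t3=(-13)^12=-1
after add $t4, $t4, 4: $t4=28+4=32
after lw $t4, 0($t2): $t4=M[4]=8
after sub $t3, $t3, $t4: $t3=(-1)-8=-9
after add $t2, $t2, 4: $t2=4+4=8
after sub $t0, $t0, 1: $t0=5-1=4
cmp $t0, 0  (cmp 4,0)
bgt top: taken
after xor $t3, $t3, 12: $t3=(-9)^12=-5
after add $t4, $t4, 4: $t4=8+4=12
after lw $t4, 0($t2): $t4=M[8]=28
after sub $t3, $t3, $t4: $t3=(-5)-28=-33
after add $t2, $t2, 4: $t2=8+4=12
after sub $t0, $t0, 1: $t0=4-1=3
cmp $t0, 0  (cmp 3,0)
bgt top: taken
after xor $t3, $t3, 12: $t3=(-33)^12=-45
after add $t4, $t4, 4: $t4=28+4=32
after lw $t4, 0($t2): $t4=M[12]=-5
after sub $t3, $t3, $t4: $t3=(-45)-(-5)=-40
after add $t2, $t2, 4: $t2=12+4=16
after sub $t0, $t0, 1: $t0=3-1=2
cmp $t0, 0  (cmp 2,0)
bgt top: taken
after xor $t3, $t3, 12: $t3=(-40)^12=-44
after add $t4, $t4, 4: $t4=(-5)+4=-1
after lw $t4, 0($t2): $t4=M[16]=30
after sub $t3, $t3, $t4: $t3=(-44)-30=-74
after add $t2, $t2, 4: $t2=16+4=20
after sub $t0, $t0, 1: $t0=2-1=1
cmp $t0, 0  (cmp 1,0)
bgt top: taken
after xor $t3, $t3, 12: $t3=(-74)^12=-70
after add $t4, $t4, 4: $t4=30+4=34
after lw $t4, 0($t2): $t4=M[20]=18
after sub $t3, $t3, $t4: $t3=(-70)-18=-88
after add $t2, $t2, 4: $t2=20+4=24
after sub $t0, $t0, 1: $t0=1-1=0
cmp $t0, 0  (cmp 0,0)
bgt top: not taken
halt.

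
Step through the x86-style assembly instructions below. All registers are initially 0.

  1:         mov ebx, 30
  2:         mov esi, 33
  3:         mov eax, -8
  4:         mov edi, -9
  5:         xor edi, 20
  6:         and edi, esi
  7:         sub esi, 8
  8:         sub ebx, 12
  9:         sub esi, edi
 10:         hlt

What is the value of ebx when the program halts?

ebx=30
esi=33
eax=-8
edi=-9
edi=(-9)^20=-29
edi=(-29)&33=33
esi=33-8=25
ebx=30-12=18
esi=25-33=-8
halt.

18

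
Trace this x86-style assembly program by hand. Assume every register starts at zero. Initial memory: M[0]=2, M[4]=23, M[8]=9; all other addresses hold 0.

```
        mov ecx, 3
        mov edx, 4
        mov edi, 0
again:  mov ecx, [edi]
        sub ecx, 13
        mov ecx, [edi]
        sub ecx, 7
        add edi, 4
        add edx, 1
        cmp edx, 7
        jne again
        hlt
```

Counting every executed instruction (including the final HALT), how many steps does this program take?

28

ecx=3
edx=4
edi=0
ecx=M[0]=2
ecx=2-13=-11
ecx=M[0]=2
ecx=2-7=-5
edi=0+4=4
edx=4+1=5
cmp edx, 7  (cmp 5,7)
jne again: taken
ecx=M[4]=23
ecx=23-13=10
ecx=M[4]=23
ecx=23-7=16
edi=4+4=8
edx=5+1=6
cmp edx, 7  (cmp 6,7)
jne again: taken
ecx=M[8]=9
ecx=9-13=-4
ecx=M[8]=9
ecx=9-7=2
edi=8+4=12
edx=6+1=7
cmp edx, 7  (cmp 7,7)
jne again: not taken
halt.
Total executed instructions: 28.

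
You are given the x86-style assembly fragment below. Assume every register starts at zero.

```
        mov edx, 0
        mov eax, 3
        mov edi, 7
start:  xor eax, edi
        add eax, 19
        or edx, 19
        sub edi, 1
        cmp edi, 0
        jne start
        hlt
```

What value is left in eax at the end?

120

mov edx, 0 → edx=0
mov eax, 3 → eax=3
mov edi, 7 → edi=7
xor eax, edi → eax=3^7=4
add eax, 19 → eax=4+19=23
or edx, 19 → edx=0|19=19
sub edi, 1 → edi=7-1=6
cmp edi, 0  (cmp 6,0)
jne start: taken
xor eax, edi → eax=23^6=17
add eax, 19 → eax=17+19=36
or edx, 19 → edx=19|19=19
sub edi, 1 → edi=6-1=5
cmp edi, 0  (cmp 5,0)
jne start: taken
xor eax, edi → eax=36^5=33
add eax, 19 → eax=33+19=52
or edx, 19 → edx=19|19=19
sub edi, 1 → edi=5-1=4
cmp edi, 0  (cmp 4,0)
jne start: taken
xor eax, edi → eax=52^4=48
add eax, 19 → eax=48+19=67
or edx, 19 → edx=19|19=19
sub edi, 1 → edi=4-1=3
cmp edi, 0  (cmp 3,0)
jne start: taken
xor eax, edi → eax=67^3=64
add eax, 19 → eax=64+19=83
or edx, 19 → edx=19|19=19
sub edi, 1 → edi=3-1=2
cmp edi, 0  (cmp 2,0)
jne start: taken
xor eax, edi → eax=83^2=81
add eax, 19 → eax=81+19=100
or edx, 19 → edx=19|19=19
sub edi, 1 → edi=2-1=1
cmp edi, 0  (cmp 1,0)
jne start: taken
xor eax, edi → eax=100^1=101
add eax, 19 → eax=101+19=120
or edx, 19 → edx=19|19=19
sub edi, 1 → edi=1-1=0
cmp edi, 0  (cmp 0,0)
jne start: not taken
halt.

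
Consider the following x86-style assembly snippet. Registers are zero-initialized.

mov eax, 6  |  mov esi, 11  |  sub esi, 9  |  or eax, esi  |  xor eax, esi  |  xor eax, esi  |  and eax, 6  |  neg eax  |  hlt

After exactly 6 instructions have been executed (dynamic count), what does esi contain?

after mov eax, 6: eax=6
after mov esi, 11: esi=11
after sub esi, 9: esi=11-9=2
after or eax, esi: eax=6|2=6
after xor eax, esi: eax=6^2=4
after xor eax, esi: eax=4^2=6
After step 6: esi = 2.

2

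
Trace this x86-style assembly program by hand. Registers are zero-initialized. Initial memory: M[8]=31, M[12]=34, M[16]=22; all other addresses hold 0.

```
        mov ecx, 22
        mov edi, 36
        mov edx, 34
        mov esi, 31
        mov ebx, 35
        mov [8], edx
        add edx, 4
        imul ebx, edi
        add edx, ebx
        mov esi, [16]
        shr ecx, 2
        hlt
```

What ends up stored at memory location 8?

34

after mov ecx, 22: ecx=22
after mov edi, 36: edi=36
after mov edx, 34: edx=34
after mov esi, 31: esi=31
after mov ebx, 35: ebx=35
mov [8], edx → M[8]=34
after add edx, 4: edx=34+4=38
after imul ebx, edi: ebx=35*36=1260
after add edx, ebx: edx=38+1260=1298
after mov esi, [16]: esi=M[16]=22
after shr ecx, 2: ecx=22>>2=5
halt.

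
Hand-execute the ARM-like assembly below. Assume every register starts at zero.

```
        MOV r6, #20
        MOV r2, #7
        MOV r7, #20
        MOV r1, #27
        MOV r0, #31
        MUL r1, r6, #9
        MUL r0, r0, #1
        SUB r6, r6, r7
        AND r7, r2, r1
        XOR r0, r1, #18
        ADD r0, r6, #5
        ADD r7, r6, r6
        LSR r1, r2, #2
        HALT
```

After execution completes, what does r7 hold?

MOV r6, #20 → r6=20
MOV r2, #7 → r2=7
MOV r7, #20 → r7=20
MOV r1, #27 → r1=27
MOV r0, #31 → r0=31
MUL r1, r6, #9 → r1=20*9=180
MUL r0, r0, #1 → r0=31*1=31
SUB r6, r6, r7 → r6=20-20=0
AND r7, r2, r1 → r7=7&180=4
XOR r0, r1, #18 → r0=180^18=166
ADD r0, r6, #5 → r0=0+5=5
ADD r7, r6, r6 → r7=0+0=0
LSR r1, r2, #2 → r1=7>>2=1
halt.

0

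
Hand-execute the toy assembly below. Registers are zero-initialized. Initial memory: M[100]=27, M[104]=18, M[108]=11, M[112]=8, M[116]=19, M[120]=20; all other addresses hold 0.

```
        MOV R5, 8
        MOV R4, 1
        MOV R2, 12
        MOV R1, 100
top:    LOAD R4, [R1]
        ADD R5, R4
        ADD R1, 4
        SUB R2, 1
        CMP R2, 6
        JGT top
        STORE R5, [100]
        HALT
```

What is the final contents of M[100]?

MOV R5, 8 → R5=8
MOV R4, 1 → R4=1
MOV R2, 12 → R2=12
MOV R1, 100 → R1=100
LOAD R4, [R1] → R4=M[100]=27
ADD R5, R4 → R5=8+27=35
ADD R1, 4 → R1=100+4=104
SUB R2, 1 → R2=12-1=11
CMP R2, 6  (cmp 11,6)
JGT top: taken
LOAD R4, [R1] → R4=M[104]=18
ADD R5, R4 → R5=35+18=53
ADD R1, 4 → R1=104+4=108
SUB R2, 1 → R2=11-1=10
CMP R2, 6  (cmp 10,6)
JGT top: taken
LOAD R4, [R1] → R4=M[108]=11
ADD R5, R4 → R5=53+11=64
ADD R1, 4 → R1=108+4=112
SUB R2, 1 → R2=10-1=9
CMP R2, 6  (cmp 9,6)
JGT top: taken
LOAD R4, [R1] → R4=M[112]=8
ADD R5, R4 → R5=64+8=72
ADD R1, 4 → R1=112+4=116
SUB R2, 1 → R2=9-1=8
CMP R2, 6  (cmp 8,6)
JGT top: taken
LOAD R4, [R1] → R4=M[116]=19
ADD R5, R4 → R5=72+19=91
ADD R1, 4 → R1=116+4=120
SUB R2, 1 → R2=8-1=7
CMP R2, 6  (cmp 7,6)
JGT top: taken
LOAD R4, [R1] → R4=M[120]=20
ADD R5, R4 → R5=91+20=111
ADD R1, 4 → R1=120+4=124
SUB R2, 1 → R2=7-1=6
CMP R2, 6  (cmp 6,6)
JGT top: not taken
STORE R5, [100] → M[100]=111
halt.

111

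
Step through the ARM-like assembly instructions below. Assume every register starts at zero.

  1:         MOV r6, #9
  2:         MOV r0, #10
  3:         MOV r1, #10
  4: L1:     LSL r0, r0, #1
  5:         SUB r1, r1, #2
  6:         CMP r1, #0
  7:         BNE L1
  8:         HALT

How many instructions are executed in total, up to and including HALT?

MOV r6, #9 → r6=9
MOV r0, #10 → r0=10
MOV r1, #10 → r1=10
LSL r0, r0, #1 → r0=10<<1=20
SUB r1, r1, #2 → r1=10-2=8
CMP r1, #0  (cmp 8,0)
BNE L1: taken
LSL r0, r0, #1 → r0=20<<1=40
SUB r1, r1, #2 → r1=8-2=6
CMP r1, #0  (cmp 6,0)
BNE L1: taken
LSL r0, r0, #1 → r0=40<<1=80
SUB r1, r1, #2 → r1=6-2=4
CMP r1, #0  (cmp 4,0)
BNE L1: taken
LSL r0, r0, #1 → r0=80<<1=160
SUB r1, r1, #2 → r1=4-2=2
CMP r1, #0  (cmp 2,0)
BNE L1: taken
LSL r0, r0, #1 → r0=160<<1=320
SUB r1, r1, #2 → r1=2-2=0
CMP r1, #0  (cmp 0,0)
BNE L1: not taken
halt.
Total executed instructions: 24.

24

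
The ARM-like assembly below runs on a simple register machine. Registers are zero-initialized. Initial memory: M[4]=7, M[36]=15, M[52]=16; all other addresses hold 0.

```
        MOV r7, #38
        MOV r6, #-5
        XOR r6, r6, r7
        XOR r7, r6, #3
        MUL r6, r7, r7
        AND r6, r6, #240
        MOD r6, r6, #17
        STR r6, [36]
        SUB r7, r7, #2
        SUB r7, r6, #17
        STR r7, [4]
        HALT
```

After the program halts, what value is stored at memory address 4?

-8

MOV r7, #38 → r7=38
MOV r6, #-5 → r6=-5
XOR r6, r6, r7 → r6=(-5)^38=-35
XOR r7, r6, #3 → r7=(-35)^3=-34
MUL r6, r7, r7 → r6=(-34)*(-34)=1156
AND r6, r6, #240 → r6=1156&240=128
MOD r6, r6, #17 → r6=128%17=9
STR r6, [36] → M[36]=9
SUB r7, r7, #2 → r7=(-34)-2=-36
SUB r7, r6, #17 → r7=9-17=-8
STR r7, [4] → M[4]=-8
halt.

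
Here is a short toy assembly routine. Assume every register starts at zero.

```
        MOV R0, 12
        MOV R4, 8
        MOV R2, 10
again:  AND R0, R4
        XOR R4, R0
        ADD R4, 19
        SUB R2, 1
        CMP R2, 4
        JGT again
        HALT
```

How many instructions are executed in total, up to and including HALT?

after MOV R0, 12: R0=12
after MOV R4, 8: R4=8
after MOV R2, 10: R2=10
after AND R0, R4: R0=12&8=8
after XOR R4, R0: R4=8^8=0
after ADD R4, 19: R4=0+19=19
after SUB R2, 1: R2=10-1=9
CMP R2, 4  (cmp 9,4)
JGT again: taken
after AND R0, R4: R0=8&19=0
after XOR R4, R0: R4=19^0=19
after ADD R4, 19: R4=19+19=38
after SUB R2, 1: R2=9-1=8
CMP R2, 4  (cmp 8,4)
JGT again: taken
after AND R0, R4: R0=0&38=0
after XOR R4, R0: R4=38^0=38
after ADD R4, 19: R4=38+19=57
after SUB R2, 1: R2=8-1=7
CMP R2, 4  (cmp 7,4)
JGT again: taken
after AND R0, R4: R0=0&57=0
after XOR R4, R0: R4=57^0=57
after ADD R4, 19: R4=57+19=76
after SUB R2, 1: R2=7-1=6
CMP R2, 4  (cmp 6,4)
JGT again: taken
after AND R0, R4: R0=0&76=0
after XOR R4, R0: R4=76^0=76
after ADD R4, 19: R4=76+19=95
after SUB R2, 1: R2=6-1=5
CMP R2, 4  (cmp 5,4)
JGT again: taken
after AND R0, R4: R0=0&95=0
after XOR R4, R0: R4=95^0=95
after ADD R4, 19: R4=95+19=114
after SUB R2, 1: R2=5-1=4
CMP R2, 4  (cmp 4,4)
JGT again: not taken
halt.
Total executed instructions: 40.

40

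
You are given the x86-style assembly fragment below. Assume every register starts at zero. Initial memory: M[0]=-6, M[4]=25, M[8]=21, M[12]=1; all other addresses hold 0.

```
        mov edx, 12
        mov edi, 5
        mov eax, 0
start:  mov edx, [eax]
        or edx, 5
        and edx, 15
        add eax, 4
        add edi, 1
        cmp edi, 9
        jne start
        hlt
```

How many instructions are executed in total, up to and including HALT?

32

edx=12
edi=5
eax=0
edx=M[0]=-6
edx=(-6)|5=-1
edx=(-1)&15=15
eax=0+4=4
edi=5+1=6
cmp edi, 9  (cmp 6,9)
jne start: taken
edx=M[4]=25
edx=25|5=29
edx=29&15=13
eax=4+4=8
edi=6+1=7
cmp edi, 9  (cmp 7,9)
jne start: taken
edx=M[8]=21
edx=21|5=21
edx=21&15=5
eax=8+4=12
edi=7+1=8
cmp edi, 9  (cmp 8,9)
jne start: taken
edx=M[12]=1
edx=1|5=5
edx=5&15=5
eax=12+4=16
edi=8+1=9
cmp edi, 9  (cmp 9,9)
jne start: not taken
halt.
Total executed instructions: 32.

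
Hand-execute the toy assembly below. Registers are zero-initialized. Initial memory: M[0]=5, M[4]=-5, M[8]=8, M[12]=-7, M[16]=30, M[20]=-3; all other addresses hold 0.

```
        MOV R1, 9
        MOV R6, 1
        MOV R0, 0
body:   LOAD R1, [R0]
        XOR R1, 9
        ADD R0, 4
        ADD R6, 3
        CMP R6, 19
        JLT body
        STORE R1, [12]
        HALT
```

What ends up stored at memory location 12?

-12

after MOV R1, 9: R1=9
after MOV R6, 1: R6=1
after MOV R0, 0: R0=0
after LOAD R1, [R0]: R1=M[0]=5
after XOR R1, 9: R1=5^9=12
after ADD R0, 4: R0=0+4=4
after ADD R6, 3: R6=1+3=4
CMP R6, 19  (cmp 4,19)
JLT body: taken
after LOAD R1, [R0]: R1=M[4]=-5
after XOR R1, 9: R1=(-5)^9=-14
after ADD R0, 4: R0=4+4=8
after ADD R6, 3: R6=4+3=7
CMP R6, 19  (cmp 7,19)
JLT body: taken
after LOAD R1, [R0]: R1=M[8]=8
after XOR R1, 9: R1=8^9=1
after ADD R0, 4: R0=8+4=12
after ADD R6, 3: R6=7+3=10
CMP R6, 19  (cmp 10,19)
JLT body: taken
after LOAD R1, [R0]: R1=M[12]=-7
after XOR R1, 9: R1=(-7)^9=-16
after ADD R0, 4: R0=12+4=16
after ADD R6, 3: R6=10+3=13
CMP R6, 19  (cmp 13,19)
JLT body: taken
after LOAD R1, [R0]: R1=M[16]=30
after XOR R1, 9: R1=30^9=23
after ADD R0, 4: R0=16+4=20
after ADD R6, 3: R6=13+3=16
CMP R6, 19  (cmp 16,19)
JLT body: taken
after LOAD R1, [R0]: R1=M[20]=-3
after XOR R1, 9: R1=(-3)^9=-12
after ADD R0, 4: R0=20+4=24
after ADD R6, 3: R6=16+3=19
CMP R6, 19  (cmp 19,19)
JLT body: not taken
STORE R1, [12] → M[12]=-12
halt.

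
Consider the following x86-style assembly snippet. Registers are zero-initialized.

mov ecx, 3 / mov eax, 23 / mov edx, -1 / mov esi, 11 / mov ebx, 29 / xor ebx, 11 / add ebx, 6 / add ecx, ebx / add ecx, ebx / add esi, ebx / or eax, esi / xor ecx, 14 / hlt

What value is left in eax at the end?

55

after mov ecx, 3: ecx=3
after mov eax, 23: eax=23
after mov edx, -1: edx=-1
after mov esi, 11: esi=11
after mov ebx, 29: ebx=29
after xor ebx, 11: ebx=29^11=22
after add ebx, 6: ebx=22+6=28
after add ecx, ebx: ecx=3+28=31
after add ecx, ebx: ecx=31+28=59
after add esi, ebx: esi=11+28=39
after or eax, esi: eax=23|39=55
after xor ecx, 14: ecx=59^14=53
halt.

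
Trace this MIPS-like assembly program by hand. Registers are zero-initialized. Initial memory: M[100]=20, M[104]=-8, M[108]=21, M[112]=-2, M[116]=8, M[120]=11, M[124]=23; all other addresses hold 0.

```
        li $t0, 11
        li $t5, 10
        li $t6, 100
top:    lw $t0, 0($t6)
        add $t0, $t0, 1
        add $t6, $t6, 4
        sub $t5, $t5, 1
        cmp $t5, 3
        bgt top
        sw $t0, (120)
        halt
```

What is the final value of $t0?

after li $t0, 11: $t0=11
after li $t5, 10: $t5=10
after li $t6, 100: $t6=100
after lw $t0, 0($t6): $t0=M[100]=20
after add $t0, $t0, 1: $t0=20+1=21
after add $t6, $t6, 4: $t6=100+4=104
after sub $t5, $t5, 1: $t5=10-1=9
cmp $t5, 3  (cmp 9,3)
bgt top: taken
after lw $t0, 0($t6): $t0=M[104]=-8
after add $t0, $t0, 1: $t0=(-8)+1=-7
after add $t6, $t6, 4: $t6=104+4=108
after sub $t5, $t5, 1: $t5=9-1=8
cmp $t5, 3  (cmp 8,3)
bgt top: taken
after lw $t0, 0($t6): $t0=M[108]=21
after add $t0, $t0, 1: $t0=21+1=22
after add $t6, $t6, 4: $t6=108+4=112
after sub $t5, $t5, 1: $t5=8-1=7
cmp $t5, 3  (cmp 7,3)
bgt top: taken
after lw $t0, 0($t6): $t0=M[112]=-2
after add $t0, $t0, 1: $t0=(-2)+1=-1
after add $t6, $t6, 4: $t6=112+4=116
after sub $t5, $t5, 1: $t5=7-1=6
cmp $t5, 3  (cmp 6,3)
bgt top: taken
after lw $t0, 0($t6): $t0=M[116]=8
after add $t0, $t0, 1: $t0=8+1=9
after add $t6, $t6, 4: $t6=116+4=120
after sub $t5, $t5, 1: $t5=6-1=5
cmp $t5, 3  (cmp 5,3)
bgt top: taken
after lw $t0, 0($t6): $t0=M[120]=11
after add $t0, $t0, 1: $t0=11+1=12
after add $t6, $t6, 4: $t6=120+4=124
after sub $t5, $t5, 1: $t5=5-1=4
cmp $t5, 3  (cmp 4,3)
bgt top: taken
after lw $t0, 0($t6): $t0=M[124]=23
after add $t0, $t0, 1: $t0=23+1=24
after add $t6, $t6, 4: $t6=124+4=128
after sub $t5, $t5, 1: $t5=4-1=3
cmp $t5, 3  (cmp 3,3)
bgt top: not taken
sw $t0, (120) → M[120]=24
halt.

24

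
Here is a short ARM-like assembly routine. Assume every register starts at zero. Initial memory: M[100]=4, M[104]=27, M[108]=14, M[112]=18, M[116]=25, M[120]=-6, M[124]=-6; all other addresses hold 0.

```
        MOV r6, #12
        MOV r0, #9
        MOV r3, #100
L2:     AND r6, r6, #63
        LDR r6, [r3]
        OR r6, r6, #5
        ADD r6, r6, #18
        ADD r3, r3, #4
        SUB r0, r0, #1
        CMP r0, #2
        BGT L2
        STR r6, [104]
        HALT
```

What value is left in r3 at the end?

r6=12
r0=9
r3=100
r6=12&63=12
r6=M[100]=4
r6=4|5=5
r6=5+18=23
r3=100+4=104
r0=9-1=8
CMP r0, #2  (cmp 8,2)
BGT L2: taken
r6=23&63=23
r6=M[104]=27
r6=27|5=31
r6=31+18=49
r3=104+4=108
r0=8-1=7
CMP r0, #2  (cmp 7,2)
BGT L2: taken
r6=49&63=49
r6=M[108]=14
r6=14|5=15
r6=15+18=33
r3=108+4=112
r0=7-1=6
CMP r0, #2  (cmp 6,2)
BGT L2: taken
r6=33&63=33
r6=M[112]=18
r6=18|5=23
r6=23+18=41
r3=112+4=116
r0=6-1=5
CMP r0, #2  (cmp 5,2)
BGT L2: taken
r6=41&63=41
r6=M[116]=25
r6=25|5=29
r6=29+18=47
r3=116+4=120
r0=5-1=4
CMP r0, #2  (cmp 4,2)
BGT L2: taken
r6=47&63=47
r6=M[120]=-6
r6=(-6)|5=-1
r6=(-1)+18=17
r3=120+4=124
r0=4-1=3
CMP r0, #2  (cmp 3,2)
BGT L2: taken
r6=17&63=17
r6=M[124]=-6
r6=(-6)|5=-1
r6=(-1)+18=17
r3=124+4=128
r0=3-1=2
CMP r0, #2  (cmp 2,2)
BGT L2: not taken
STR r6, [104] → M[104]=17
halt.

128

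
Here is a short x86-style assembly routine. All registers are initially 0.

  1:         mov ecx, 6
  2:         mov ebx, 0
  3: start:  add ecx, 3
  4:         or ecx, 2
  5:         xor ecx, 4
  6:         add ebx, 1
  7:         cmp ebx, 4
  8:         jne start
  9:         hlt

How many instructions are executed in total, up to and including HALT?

mov ecx, 6 → ecx=6
mov ebx, 0 → ebx=0
add ecx, 3 → ecx=6+3=9
or ecx, 2 → ecx=9|2=11
xor ecx, 4 → ecx=11^4=15
add ebx, 1 → ebx=0+1=1
cmp ebx, 4  (cmp 1,4)
jne start: taken
add ecx, 3 → ecx=15+3=18
or ecx, 2 → ecx=18|2=18
xor ecx, 4 → ecx=18^4=22
add ebx, 1 → ebx=1+1=2
cmp ebx, 4  (cmp 2,4)
jne start: taken
add ecx, 3 → ecx=22+3=25
or ecx, 2 → ecx=25|2=27
xor ecx, 4 → ecx=27^4=31
add ebx, 1 → ebx=2+1=3
cmp ebx, 4  (cmp 3,4)
jne start: taken
add ecx, 3 → ecx=31+3=34
or ecx, 2 → ecx=34|2=34
xor ecx, 4 → ecx=34^4=38
add ebx, 1 → ebx=3+1=4
cmp ebx, 4  (cmp 4,4)
jne start: not taken
halt.
Total executed instructions: 27.

27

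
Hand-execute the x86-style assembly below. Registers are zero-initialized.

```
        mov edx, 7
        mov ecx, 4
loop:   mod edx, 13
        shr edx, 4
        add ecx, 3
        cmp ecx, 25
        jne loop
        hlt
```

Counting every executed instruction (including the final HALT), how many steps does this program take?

edx=7
ecx=4
edx=7%13=7
edx=7>>4=0
ecx=4+3=7
cmp ecx, 25  (cmp 7,25)
jne loop: taken
edx=0%13=0
edx=0>>4=0
ecx=7+3=10
cmp ecx, 25  (cmp 10,25)
jne loop: taken
edx=0%13=0
edx=0>>4=0
ecx=10+3=13
cmp ecx, 25  (cmp 13,25)
jne loop: taken
edx=0%13=0
edx=0>>4=0
ecx=13+3=16
cmp ecx, 25  (cmp 16,25)
jne loop: taken
edx=0%13=0
edx=0>>4=0
ecx=16+3=19
cmp ecx, 25  (cmp 19,25)
jne loop: taken
edx=0%13=0
edx=0>>4=0
ecx=19+3=22
cmp ecx, 25  (cmp 22,25)
jne loop: taken
edx=0%13=0
edx=0>>4=0
ecx=22+3=25
cmp ecx, 25  (cmp 25,25)
jne loop: not taken
halt.
Total executed instructions: 38.

38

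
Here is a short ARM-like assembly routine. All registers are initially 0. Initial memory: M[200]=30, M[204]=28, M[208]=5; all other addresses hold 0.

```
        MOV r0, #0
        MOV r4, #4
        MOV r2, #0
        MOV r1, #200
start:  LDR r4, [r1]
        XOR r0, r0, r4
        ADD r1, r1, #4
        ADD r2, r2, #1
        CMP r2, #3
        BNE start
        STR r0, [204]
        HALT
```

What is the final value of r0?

MOV r0, #0 → r0=0
MOV r4, #4 → r4=4
MOV r2, #0 → r2=0
MOV r1, #200 → r1=200
LDR r4, [r1] → r4=M[200]=30
XOR r0, r0, r4 → r0=0^30=30
ADD r1, r1, #4 → r1=200+4=204
ADD r2, r2, #1 → r2=0+1=1
CMP r2, #3  (cmp 1,3)
BNE start: taken
LDR r4, [r1] → r4=M[204]=28
XOR r0, r0, r4 → r0=30^28=2
ADD r1, r1, #4 → r1=204+4=208
ADD r2, r2, #1 → r2=1+1=2
CMP r2, #3  (cmp 2,3)
BNE start: taken
LDR r4, [r1] → r4=M[208]=5
XOR r0, r0, r4 → r0=2^5=7
ADD r1, r1, #4 → r1=208+4=212
ADD r2, r2, #1 → r2=2+1=3
CMP r2, #3  (cmp 3,3)
BNE start: not taken
STR r0, [204] → M[204]=7
halt.

7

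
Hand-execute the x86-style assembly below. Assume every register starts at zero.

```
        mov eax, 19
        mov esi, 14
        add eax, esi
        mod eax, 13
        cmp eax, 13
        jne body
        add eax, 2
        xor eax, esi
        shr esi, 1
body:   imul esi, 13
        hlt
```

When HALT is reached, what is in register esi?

after mov eax, 19: eax=19
after mov esi, 14: esi=14
after add eax, esi: eax=19+14=33
after mod eax, 13: eax=33%13=7
cmp eax, 13  (cmp 7,13)
jne body: taken
after imul esi, 13: esi=14*13=182
halt.

182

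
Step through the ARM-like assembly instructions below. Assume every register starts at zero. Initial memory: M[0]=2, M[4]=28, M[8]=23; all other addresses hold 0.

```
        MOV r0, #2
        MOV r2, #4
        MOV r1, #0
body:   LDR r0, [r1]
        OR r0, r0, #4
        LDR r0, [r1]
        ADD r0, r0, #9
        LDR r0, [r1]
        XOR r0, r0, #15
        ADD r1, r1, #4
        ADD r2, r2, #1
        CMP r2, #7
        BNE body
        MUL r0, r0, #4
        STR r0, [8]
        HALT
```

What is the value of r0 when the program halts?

after MOV r0, #2: r0=2
after MOV r2, #4: r2=4
after MOV r1, #0: r1=0
after LDR r0, [r1]: r0=M[0]=2
after OR r0, r0, #4: r0=2|4=6
after LDR r0, [r1]: r0=M[0]=2
after ADD r0, r0, #9: r0=2+9=11
after LDR r0, [r1]: r0=M[0]=2
after XOR r0, r0, #15: r0=2^15=13
after ADD r1, r1, #4: r1=0+4=4
after ADD r2, r2, #1: r2=4+1=5
CMP r2, #7  (cmp 5,7)
BNE body: taken
after LDR r0, [r1]: r0=M[4]=28
after OR r0, r0, #4: r0=28|4=28
after LDR r0, [r1]: r0=M[4]=28
after ADD r0, r0, #9: r0=28+9=37
after LDR r0, [r1]: r0=M[4]=28
after XOR r0, r0, #15: r0=28^15=19
after ADD r1, r1, #4: r1=4+4=8
after ADD r2, r2, #1: r2=5+1=6
CMP r2, #7  (cmp 6,7)
BNE body: taken
after LDR r0, [r1]: r0=M[8]=23
after OR r0, r0, #4: r0=23|4=23
after LDR r0, [r1]: r0=M[8]=23
after ADD r0, r0, #9: r0=23+9=32
after LDR r0, [r1]: r0=M[8]=23
after XOR r0, r0, #15: r0=23^15=24
after ADD r1, r1, #4: r1=8+4=12
after ADD r2, r2, #1: r2=6+1=7
CMP r2, #7  (cmp 7,7)
BNE body: not taken
after MUL r0, r0, #4: r0=24*4=96
STR r0, [8] → M[8]=96
halt.

96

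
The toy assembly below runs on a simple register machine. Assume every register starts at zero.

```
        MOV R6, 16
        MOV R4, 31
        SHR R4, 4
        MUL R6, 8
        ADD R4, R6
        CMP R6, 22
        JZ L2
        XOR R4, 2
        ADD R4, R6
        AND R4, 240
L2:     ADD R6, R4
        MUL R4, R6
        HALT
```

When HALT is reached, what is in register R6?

after MOV R6, 16: R6=16
after MOV R4, 31: R4=31
after SHR R4, 4: R4=31>>4=1
after MUL R6, 8: R6=16*8=128
after ADD R4, R6: R4=1+128=129
CMP R6, 22  (cmp 128,22)
JZ L2: not taken
after XOR R4, 2: R4=129^2=131
after ADD R4, R6: R4=131+128=259
after AND R4, 240: R4=259&240=0
after ADD R6, R4: R6=128+0=128
after MUL R4, R6: R4=0*128=0
halt.

128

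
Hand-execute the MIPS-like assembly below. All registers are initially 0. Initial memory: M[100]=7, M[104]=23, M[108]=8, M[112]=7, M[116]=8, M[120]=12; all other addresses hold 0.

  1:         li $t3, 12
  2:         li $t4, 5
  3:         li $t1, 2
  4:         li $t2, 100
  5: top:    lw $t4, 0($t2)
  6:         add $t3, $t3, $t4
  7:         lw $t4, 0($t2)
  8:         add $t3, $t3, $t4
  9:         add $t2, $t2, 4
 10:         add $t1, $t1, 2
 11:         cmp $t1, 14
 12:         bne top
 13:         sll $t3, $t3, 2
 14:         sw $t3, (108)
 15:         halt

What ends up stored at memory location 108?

li $t3, 12 → $t3=12
li $t4, 5 → $t4=5
li $t1, 2 → $t1=2
li $t2, 100 → $t2=100
lw $t4, 0($t2) → $t4=M[100]=7
add $t3, $t3, $t4 → $t3=12+7=19
lw $t4, 0($t2) → $t4=M[100]=7
add $t3, $t3, $t4 → $t3=19+7=26
add $t2, $t2, 4 → $t2=100+4=104
add $t1, $t1, 2 → $t1=2+2=4
cmp $t1, 14  (cmp 4,14)
bne top: taken
lw $t4, 0($t2) → $t4=M[104]=23
add $t3, $t3, $t4 → $t3=26+23=49
lw $t4, 0($t2) → $t4=M[104]=23
add $t3, $t3, $t4 → $t3=49+23=72
add $t2, $t2, 4 → $t2=104+4=108
add $t1, $t1, 2 → $t1=4+2=6
cmp $t1, 14  (cmp 6,14)
bne top: taken
lw $t4, 0($t2) → $t4=M[108]=8
add $t3, $t3, $t4 → $t3=72+8=80
lw $t4, 0($t2) → $t4=M[108]=8
add $t3, $t3, $t4 → $t3=80+8=88
add $t2, $t2, 4 → $t2=108+4=112
add $t1, $t1, 2 → $t1=6+2=8
cmp $t1, 14  (cmp 8,14)
bne top: taken
lw $t4, 0($t2) → $t4=M[112]=7
add $t3, $t3, $t4 → $t3=88+7=95
lw $t4, 0($t2) → $t4=M[112]=7
add $t3, $t3, $t4 → $t3=95+7=102
add $t2, $t2, 4 → $t2=112+4=116
add $t1, $t1, 2 → $t1=8+2=10
cmp $t1, 14  (cmp 10,14)
bne top: taken
lw $t4, 0($t2) → $t4=M[116]=8
add $t3, $t3, $t4 → $t3=102+8=110
lw $t4, 0($t2) → $t4=M[116]=8
add $t3, $t3, $t4 → $t3=110+8=118
add $t2, $t2, 4 → $t2=116+4=120
add $t1, $t1, 2 → $t1=10+2=12
cmp $t1, 14  (cmp 12,14)
bne top: taken
lw $t4, 0($t2) → $t4=M[120]=12
add $t3, $t3, $t4 → $t3=118+12=130
lw $t4, 0($t2) → $t4=M[120]=12
add $t3, $t3, $t4 → $t3=130+12=142
add $t2, $t2, 4 → $t2=120+4=124
add $t1, $t1, 2 → $t1=12+2=14
cmp $t1, 14  (cmp 14,14)
bne top: not taken
sll $t3, $t3, 2 → $t3=142<<2=568
sw $t3, (108) → M[108]=568
halt.

568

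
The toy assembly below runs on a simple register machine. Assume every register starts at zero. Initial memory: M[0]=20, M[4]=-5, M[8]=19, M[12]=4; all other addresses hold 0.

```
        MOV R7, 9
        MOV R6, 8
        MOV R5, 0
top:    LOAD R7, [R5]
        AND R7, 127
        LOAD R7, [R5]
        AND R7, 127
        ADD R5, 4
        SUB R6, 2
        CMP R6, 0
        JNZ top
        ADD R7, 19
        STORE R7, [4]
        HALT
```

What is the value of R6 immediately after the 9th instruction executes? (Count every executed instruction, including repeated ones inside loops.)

R7=9
R6=8
R5=0
R7=M[0]=20
R7=20&127=20
R7=M[0]=20
R7=20&127=20
R5=0+4=4
R6=8-2=6
After step 9: R6 = 6.

6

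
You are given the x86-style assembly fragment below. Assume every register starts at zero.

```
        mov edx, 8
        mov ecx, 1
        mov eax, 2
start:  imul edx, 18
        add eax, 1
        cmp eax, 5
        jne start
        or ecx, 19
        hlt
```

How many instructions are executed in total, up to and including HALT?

17

edx=8
ecx=1
eax=2
edx=8*18=144
eax=2+1=3
cmp eax, 5  (cmp 3,5)
jne start: taken
edx=144*18=2592
eax=3+1=4
cmp eax, 5  (cmp 4,5)
jne start: taken
edx=2592*18=46656
eax=4+1=5
cmp eax, 5  (cmp 5,5)
jne start: not taken
ecx=1|19=19
halt.
Total executed instructions: 17.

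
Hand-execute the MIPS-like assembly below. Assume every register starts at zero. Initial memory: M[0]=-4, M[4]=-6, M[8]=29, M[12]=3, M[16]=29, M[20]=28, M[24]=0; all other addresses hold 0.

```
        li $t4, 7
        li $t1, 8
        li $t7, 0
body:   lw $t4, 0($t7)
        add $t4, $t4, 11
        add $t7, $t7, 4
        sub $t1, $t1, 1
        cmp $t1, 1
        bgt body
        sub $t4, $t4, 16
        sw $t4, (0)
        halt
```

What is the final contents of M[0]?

li $t4, 7 → $t4=7
li $t1, 8 → $t1=8
li $t7, 0 → $t7=0
lw $t4, 0($t7) → $t4=M[0]=-4
add $t4, $t4, 11 → $t4=(-4)+11=7
add $t7, $t7, 4 → $t7=0+4=4
sub $t1, $t1, 1 → $t1=8-1=7
cmp $t1, 1  (cmp 7,1)
bgt body: taken
lw $t4, 0($t7) → $t4=M[4]=-6
add $t4, $t4, 11 → $t4=(-6)+11=5
add $t7, $t7, 4 → $t7=4+4=8
sub $t1, $t1, 1 → $t1=7-1=6
cmp $t1, 1  (cmp 6,1)
bgt body: taken
lw $t4, 0($t7) → $t4=M[8]=29
add $t4, $t4, 11 → $t4=29+11=40
add $t7, $t7, 4 → $t7=8+4=12
sub $t1, $t1, 1 → $t1=6-1=5
cmp $t1, 1  (cmp 5,1)
bgt body: taken
lw $t4, 0($t7) → $t4=M[12]=3
add $t4, $t4, 11 → $t4=3+11=14
add $t7, $t7, 4 → $t7=12+4=16
sub $t1, $t1, 1 → $t1=5-1=4
cmp $t1, 1  (cmp 4,1)
bgt body: taken
lw $t4, 0($t7) → $t4=M[16]=29
add $t4, $t4, 11 → $t4=29+11=40
add $t7, $t7, 4 → $t7=16+4=20
sub $t1, $t1, 1 → $t1=4-1=3
cmp $t1, 1  (cmp 3,1)
bgt body: taken
lw $t4, 0($t7) → $t4=M[20]=28
add $t4, $t4, 11 → $t4=28+11=39
add $t7, $t7, 4 → $t7=20+4=24
sub $t1, $t1, 1 → $t1=3-1=2
cmp $t1, 1  (cmp 2,1)
bgt body: taken
lw $t4, 0($t7) → $t4=M[24]=0
add $t4, $t4, 11 → $t4=0+11=11
add $t7, $t7, 4 → $t7=24+4=28
sub $t1, $t1, 1 → $t1=2-1=1
cmp $t1, 1  (cmp 1,1)
bgt body: not taken
sub $t4, $t4, 16 → $t4=11-16=-5
sw $t4, (0) → M[0]=-5
halt.

-5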